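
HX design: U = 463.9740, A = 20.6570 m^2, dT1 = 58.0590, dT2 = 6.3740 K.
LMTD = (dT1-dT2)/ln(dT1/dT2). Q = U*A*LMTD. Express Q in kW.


LMTD = 23.3950 K
Q = 463.9740 * 20.6570 * 23.3950 = 224224.9766 W = 224.2250 kW

224.2250 kW


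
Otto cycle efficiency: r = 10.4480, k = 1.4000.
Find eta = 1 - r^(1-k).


r^(k-1) = 2.5563
eta = 1 - 1/2.5563 = 0.6088 = 60.8811%

60.8811%


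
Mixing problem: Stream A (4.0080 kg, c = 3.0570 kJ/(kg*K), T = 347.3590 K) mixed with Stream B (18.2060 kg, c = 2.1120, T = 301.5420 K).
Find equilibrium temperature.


num = 15850.6140
den = 50.7035
Tf = 312.6136 K

312.6136 K


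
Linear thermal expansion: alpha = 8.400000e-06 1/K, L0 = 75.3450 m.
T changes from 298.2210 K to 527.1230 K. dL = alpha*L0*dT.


dT = 228.9020 K
dL = 8.400000e-06 * 75.3450 * 228.9020 = 0.144872 m
L_final = 75.489872 m

dL = 0.144872 m


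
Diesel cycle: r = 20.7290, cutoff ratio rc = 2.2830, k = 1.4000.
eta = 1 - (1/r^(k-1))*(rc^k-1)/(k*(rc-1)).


r^(k-1) = 3.3623
rc^k = 3.1762
eta = 0.6397 = 63.9659%

63.9659%


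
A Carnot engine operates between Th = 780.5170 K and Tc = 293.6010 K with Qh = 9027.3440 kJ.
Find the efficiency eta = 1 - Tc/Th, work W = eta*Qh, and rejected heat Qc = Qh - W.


eta = 1 - 293.6010/780.5170 = 0.6238
W = 0.6238 * 9027.3440 = 5631.5983 kJ
Qc = 9027.3440 - 5631.5983 = 3395.7457 kJ

eta = 62.3838%, W = 5631.5983 kJ, Qc = 3395.7457 kJ


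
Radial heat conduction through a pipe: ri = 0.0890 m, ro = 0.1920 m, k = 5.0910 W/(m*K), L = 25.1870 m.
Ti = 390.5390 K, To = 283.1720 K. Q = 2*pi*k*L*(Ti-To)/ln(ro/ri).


dT = 107.3670 K
ln(ro/ri) = 0.7689
Q = 2*pi*5.0910*25.1870*107.3670 / 0.7689 = 112508.0305 W

112508.0305 W


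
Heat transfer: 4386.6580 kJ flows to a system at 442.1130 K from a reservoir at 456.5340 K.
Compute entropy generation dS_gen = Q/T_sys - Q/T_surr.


dS_sys = 4386.6580/442.1130 = 9.9220 kJ/K
dS_surr = -4386.6580/456.5340 = -9.6086 kJ/K
dS_gen = 9.9220 - 9.6086 = 0.3134 kJ/K (irreversible)

dS_gen = 0.3134 kJ/K, irreversible


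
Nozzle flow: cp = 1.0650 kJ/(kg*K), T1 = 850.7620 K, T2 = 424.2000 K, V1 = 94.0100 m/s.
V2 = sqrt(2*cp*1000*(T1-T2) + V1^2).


dT = 426.5620 K
2*cp*1000*dT = 908577.0600
V1^2 = 8837.8801
V2 = sqrt(917414.9401) = 957.8178 m/s

957.8178 m/s


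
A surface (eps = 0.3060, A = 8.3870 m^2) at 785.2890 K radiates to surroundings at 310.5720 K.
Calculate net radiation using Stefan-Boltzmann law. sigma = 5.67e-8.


T^4 = 3.8029e+11
Tsurr^4 = 9.3036e+09
Q = 0.3060 * 5.67e-8 * 8.3870 * 3.7099e+11 = 53984.9115 W

53984.9115 W


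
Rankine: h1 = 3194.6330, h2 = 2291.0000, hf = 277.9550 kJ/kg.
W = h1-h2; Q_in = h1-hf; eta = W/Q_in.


W = 903.6330 kJ/kg
Q_in = 2916.6780 kJ/kg
eta = 0.3098 = 30.9816%

eta = 30.9816%


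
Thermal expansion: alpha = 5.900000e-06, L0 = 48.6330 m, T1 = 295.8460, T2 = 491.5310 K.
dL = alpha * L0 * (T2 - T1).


dT = 195.6850 K
dL = 5.900000e-06 * 48.6330 * 195.6850 = 0.056149 m
L_final = 48.689149 m

dL = 0.056149 m


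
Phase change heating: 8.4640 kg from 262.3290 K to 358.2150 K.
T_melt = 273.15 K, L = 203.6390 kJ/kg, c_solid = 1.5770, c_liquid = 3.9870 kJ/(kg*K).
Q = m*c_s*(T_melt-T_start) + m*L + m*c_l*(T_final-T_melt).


Q1 (sensible, solid) = 8.4640 * 1.5770 * 10.8210 = 144.4358 kJ
Q2 (latent) = 8.4640 * 203.6390 = 1723.6005 kJ
Q3 (sensible, liquid) = 8.4640 * 3.9870 * 85.0650 = 2870.6008 kJ
Q_total = 4738.6370 kJ

4738.6370 kJ


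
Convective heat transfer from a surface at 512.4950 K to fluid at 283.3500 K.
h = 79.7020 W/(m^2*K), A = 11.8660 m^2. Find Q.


dT = 229.1450 K
Q = 79.7020 * 11.8660 * 229.1450 = 216712.4933 W

216712.4933 W


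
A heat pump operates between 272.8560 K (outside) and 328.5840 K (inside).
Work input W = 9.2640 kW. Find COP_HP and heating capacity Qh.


COP = 328.5840 / 55.7280 = 5.8962
Qh = 5.8962 * 9.2640 = 54.6225 kW

COP = 5.8962, Qh = 54.6225 kW


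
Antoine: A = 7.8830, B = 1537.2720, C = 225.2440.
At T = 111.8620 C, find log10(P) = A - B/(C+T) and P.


C+T = 337.1060
B/(C+T) = 4.5602
log10(P) = 7.8830 - 4.5602 = 3.3228
P = 10^3.3228 = 2102.7923 mmHg

2102.7923 mmHg


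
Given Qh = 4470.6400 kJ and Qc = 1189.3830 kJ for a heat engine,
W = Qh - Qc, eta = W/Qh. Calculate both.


W = 4470.6400 - 1189.3830 = 3281.2570 kJ
eta = 3281.2570 / 4470.6400 = 0.7340 = 73.3957%

W = 3281.2570 kJ, eta = 73.3957%


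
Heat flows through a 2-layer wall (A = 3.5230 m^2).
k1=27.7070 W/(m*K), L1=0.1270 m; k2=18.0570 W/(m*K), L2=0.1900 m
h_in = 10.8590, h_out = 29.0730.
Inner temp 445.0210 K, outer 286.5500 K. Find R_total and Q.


R_conv_in = 1/(10.8590*3.5230) = 0.0261
R_1 = 0.1270/(27.7070*3.5230) = 0.0013
R_2 = 0.1900/(18.0570*3.5230) = 0.0030
R_conv_out = 1/(29.0730*3.5230) = 0.0098
R_total = 0.0402 K/W
Q = 158.4710 / 0.0402 = 3942.9834 W

R_total = 0.0402 K/W, Q = 3942.9834 W


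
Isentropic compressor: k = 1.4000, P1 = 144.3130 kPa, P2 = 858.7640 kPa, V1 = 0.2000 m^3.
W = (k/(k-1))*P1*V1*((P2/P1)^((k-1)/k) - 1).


(k-1)/k = 0.2857
(P2/P1)^exp = 1.6646
W = 3.5000 * 144.3130 * 0.2000 * (1.6646 - 1) = 67.1355 kJ

67.1355 kJ


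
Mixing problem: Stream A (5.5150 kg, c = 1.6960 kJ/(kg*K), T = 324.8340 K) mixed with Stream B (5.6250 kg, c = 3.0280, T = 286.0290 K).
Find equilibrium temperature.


num = 7910.1043
den = 26.3859
Tf = 299.7848 K

299.7848 K


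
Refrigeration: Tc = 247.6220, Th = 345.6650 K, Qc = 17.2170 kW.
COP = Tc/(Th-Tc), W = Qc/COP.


COP = 247.6220 / 98.0430 = 2.5256
W = 17.2170 / 2.5256 = 6.8169 kW

COP = 2.5256, W = 6.8169 kW


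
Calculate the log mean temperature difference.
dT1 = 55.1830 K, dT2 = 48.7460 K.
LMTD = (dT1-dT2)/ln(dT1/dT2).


dT1/dT2 = 1.1321
ln(dT1/dT2) = 0.1240
LMTD = 6.4370 / 0.1240 = 51.8980 K

51.8980 K


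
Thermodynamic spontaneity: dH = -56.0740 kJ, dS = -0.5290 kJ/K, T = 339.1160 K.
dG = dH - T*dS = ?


T*dS = 339.1160 * -0.5290 = -179.3924 kJ
dG = -56.0740 + 179.3924 = 123.3184 kJ (non-spontaneous)

dG = 123.3184 kJ, non-spontaneous


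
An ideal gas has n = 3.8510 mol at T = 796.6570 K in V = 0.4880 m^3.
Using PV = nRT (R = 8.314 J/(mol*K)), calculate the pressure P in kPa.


P = nRT/V = 3.8510 * 8.314 * 796.6570 / 0.4880
= 25506.7377 / 0.4880 = 52267.9050 Pa = 52.2679 kPa

52.2679 kPa


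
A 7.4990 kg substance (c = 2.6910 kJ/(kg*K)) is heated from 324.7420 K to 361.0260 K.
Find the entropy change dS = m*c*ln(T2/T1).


T2/T1 = 1.1117
ln(T2/T1) = 0.1059
dS = 7.4990 * 2.6910 * 0.1059 = 2.1374 kJ/K

2.1374 kJ/K


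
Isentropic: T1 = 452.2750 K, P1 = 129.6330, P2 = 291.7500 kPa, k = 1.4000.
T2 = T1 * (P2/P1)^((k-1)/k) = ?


(k-1)/k = 0.2857
(P2/P1)^exp = 1.2608
T2 = 452.2750 * 1.2608 = 570.2409 K

570.2409 K


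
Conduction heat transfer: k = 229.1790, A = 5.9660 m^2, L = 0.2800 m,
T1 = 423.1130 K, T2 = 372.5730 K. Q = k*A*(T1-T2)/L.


dT = 50.5400 K
Q = 229.1790 * 5.9660 * 50.5400 / 0.2800 = 246794.3855 W

246794.3855 W


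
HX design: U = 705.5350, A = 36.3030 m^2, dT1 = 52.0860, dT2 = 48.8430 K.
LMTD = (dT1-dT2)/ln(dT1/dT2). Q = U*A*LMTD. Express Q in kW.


LMTD = 50.4471 K
Q = 705.5350 * 36.3030 * 50.4471 = 1292104.1649 W = 1292.1042 kW

1292.1042 kW


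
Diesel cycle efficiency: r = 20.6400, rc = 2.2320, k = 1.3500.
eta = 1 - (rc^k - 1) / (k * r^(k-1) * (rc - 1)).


r^(k-1) = 2.8850
rc^k = 2.9562
eta = 0.5923 = 59.2314%

59.2314%


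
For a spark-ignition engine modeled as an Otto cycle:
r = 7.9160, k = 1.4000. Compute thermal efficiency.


r^(k-1) = 2.2877
eta = 1 - 1/2.2877 = 0.5629 = 56.2883%

56.2883%


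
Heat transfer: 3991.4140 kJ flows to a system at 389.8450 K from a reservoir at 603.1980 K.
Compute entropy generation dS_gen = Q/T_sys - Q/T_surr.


dS_sys = 3991.4140/389.8450 = 10.2385 kJ/K
dS_surr = -3991.4140/603.1980 = -6.6171 kJ/K
dS_gen = 10.2385 - 6.6171 = 3.6214 kJ/K (irreversible)

dS_gen = 3.6214 kJ/K, irreversible


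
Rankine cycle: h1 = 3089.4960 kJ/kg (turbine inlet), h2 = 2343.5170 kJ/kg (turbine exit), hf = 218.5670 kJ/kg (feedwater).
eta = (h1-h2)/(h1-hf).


W = 745.9790 kJ/kg
Q_in = 2870.9290 kJ/kg
eta = 0.2598 = 25.9839%

eta = 25.9839%


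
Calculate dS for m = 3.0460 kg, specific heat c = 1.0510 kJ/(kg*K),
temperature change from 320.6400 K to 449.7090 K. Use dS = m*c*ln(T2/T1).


T2/T1 = 1.4025
ln(T2/T1) = 0.3383
dS = 3.0460 * 1.0510 * 0.3383 = 1.0830 kJ/K

1.0830 kJ/K


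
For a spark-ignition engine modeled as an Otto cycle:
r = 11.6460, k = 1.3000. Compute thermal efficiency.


r^(k-1) = 2.0886
eta = 1 - 1/2.0886 = 0.5212 = 52.1208%

52.1208%


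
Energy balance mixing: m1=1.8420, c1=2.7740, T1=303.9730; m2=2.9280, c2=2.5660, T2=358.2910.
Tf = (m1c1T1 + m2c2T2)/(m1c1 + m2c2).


num = 4245.1424
den = 12.6230
Tf = 336.3034 K

336.3034 K


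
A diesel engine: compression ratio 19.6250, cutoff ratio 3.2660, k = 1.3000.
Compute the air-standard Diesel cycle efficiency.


r^(k-1) = 2.4425
rc^k = 4.6582
eta = 0.4916 = 49.1577%

49.1577%


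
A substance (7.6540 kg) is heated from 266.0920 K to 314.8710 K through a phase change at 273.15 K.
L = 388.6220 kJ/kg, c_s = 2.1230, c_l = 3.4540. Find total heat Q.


Q1 (sensible, solid) = 7.6540 * 2.1230 * 7.0580 = 114.6886 kJ
Q2 (latent) = 7.6540 * 388.6220 = 2974.5128 kJ
Q3 (sensible, liquid) = 7.6540 * 3.4540 * 41.7210 = 1102.9746 kJ
Q_total = 4192.1759 kJ

4192.1759 kJ


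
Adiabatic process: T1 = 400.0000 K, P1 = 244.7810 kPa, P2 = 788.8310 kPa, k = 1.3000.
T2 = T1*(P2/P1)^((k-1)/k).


(k-1)/k = 0.2308
(P2/P1)^exp = 1.3100
T2 = 400.0000 * 1.3100 = 524.0085 K

524.0085 K


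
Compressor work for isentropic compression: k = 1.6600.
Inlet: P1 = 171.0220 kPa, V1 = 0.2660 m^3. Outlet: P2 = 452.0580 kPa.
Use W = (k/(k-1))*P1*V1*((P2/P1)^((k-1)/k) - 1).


(k-1)/k = 0.3976
(P2/P1)^exp = 1.4718
W = 2.5152 * 171.0220 * 0.2660 * (1.4718 - 1) = 53.9793 kJ

53.9793 kJ


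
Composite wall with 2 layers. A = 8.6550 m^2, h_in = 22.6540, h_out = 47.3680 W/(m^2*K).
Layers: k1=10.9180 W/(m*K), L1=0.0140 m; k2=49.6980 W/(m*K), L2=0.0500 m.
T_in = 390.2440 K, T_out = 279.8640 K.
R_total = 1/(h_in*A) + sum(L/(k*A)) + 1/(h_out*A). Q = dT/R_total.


R_conv_in = 1/(22.6540*8.6550) = 0.0051
R_1 = 0.0140/(10.9180*8.6550) = 0.0001
R_2 = 0.0500/(49.6980*8.6550) = 0.0001
R_conv_out = 1/(47.3680*8.6550) = 0.0024
R_total = 0.0078 K/W
Q = 110.3800 / 0.0078 = 14144.3729 W

R_total = 0.0078 K/W, Q = 14144.3729 W


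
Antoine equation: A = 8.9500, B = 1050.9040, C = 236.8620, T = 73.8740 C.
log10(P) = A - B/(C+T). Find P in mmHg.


C+T = 310.7360
B/(C+T) = 3.3820
log10(P) = 8.9500 - 3.3820 = 5.5680
P = 10^5.5680 = 369842.2989 mmHg

369842.2989 mmHg


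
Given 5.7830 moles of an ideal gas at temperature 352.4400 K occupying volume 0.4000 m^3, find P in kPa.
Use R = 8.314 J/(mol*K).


P = nRT/V = 5.7830 * 8.314 * 352.4400 / 0.4000
= 16945.2666 / 0.4000 = 42363.1664 Pa = 42.3632 kPa

42.3632 kPa


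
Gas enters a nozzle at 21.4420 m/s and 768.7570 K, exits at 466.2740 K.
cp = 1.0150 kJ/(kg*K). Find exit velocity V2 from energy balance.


dT = 302.4830 K
2*cp*1000*dT = 614040.4900
V1^2 = 459.7594
V2 = sqrt(614500.2494) = 783.9007 m/s

783.9007 m/s


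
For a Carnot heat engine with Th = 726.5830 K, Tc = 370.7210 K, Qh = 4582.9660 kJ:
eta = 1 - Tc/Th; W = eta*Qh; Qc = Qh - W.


eta = 1 - 370.7210/726.5830 = 0.4898
W = 0.4898 * 4582.9660 = 2244.6210 kJ
Qc = 4582.9660 - 2244.6210 = 2338.3450 kJ

eta = 48.9775%, W = 2244.6210 kJ, Qc = 2338.3450 kJ


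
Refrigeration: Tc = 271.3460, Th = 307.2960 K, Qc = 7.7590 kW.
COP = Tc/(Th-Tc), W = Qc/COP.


COP = 271.3460 / 35.9500 = 7.5479
W = 7.7590 / 7.5479 = 1.0280 kW

COP = 7.5479, W = 1.0280 kW


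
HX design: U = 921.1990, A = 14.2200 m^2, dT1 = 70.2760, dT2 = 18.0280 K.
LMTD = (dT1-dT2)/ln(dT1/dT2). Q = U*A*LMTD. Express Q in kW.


LMTD = 38.4034 K
Q = 921.1990 * 14.2200 * 38.4034 = 503063.5195 W = 503.0635 kW

503.0635 kW


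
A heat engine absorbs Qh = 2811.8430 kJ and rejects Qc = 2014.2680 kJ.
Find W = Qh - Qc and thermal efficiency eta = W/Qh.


W = 2811.8430 - 2014.2680 = 797.5750 kJ
eta = 797.5750 / 2811.8430 = 0.2836 = 28.3648%

W = 797.5750 kJ, eta = 28.3648%


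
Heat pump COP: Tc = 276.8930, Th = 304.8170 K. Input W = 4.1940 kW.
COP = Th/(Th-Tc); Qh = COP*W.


COP = 304.8170 / 27.9240 = 10.9160
Qh = 10.9160 * 4.1940 = 45.7815 kW

COP = 10.9160, Qh = 45.7815 kW


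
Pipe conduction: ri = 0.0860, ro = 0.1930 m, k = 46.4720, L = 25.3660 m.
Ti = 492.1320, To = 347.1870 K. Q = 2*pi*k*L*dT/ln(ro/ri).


dT = 144.9450 K
ln(ro/ri) = 0.8083
Q = 2*pi*46.4720*25.3660*144.9450 / 0.8083 = 1328100.1765 W

1328100.1765 W


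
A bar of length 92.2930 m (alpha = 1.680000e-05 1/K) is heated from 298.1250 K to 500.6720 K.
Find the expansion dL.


dT = 202.5470 K
dL = 1.680000e-05 * 92.2930 * 202.5470 = 0.314054 m
L_final = 92.607054 m

dL = 0.314054 m


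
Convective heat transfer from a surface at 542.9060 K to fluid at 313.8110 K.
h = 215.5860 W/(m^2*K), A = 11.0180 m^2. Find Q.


dT = 229.0950 K
Q = 215.5860 * 11.0180 * 229.0950 = 544175.4355 W

544175.4355 W


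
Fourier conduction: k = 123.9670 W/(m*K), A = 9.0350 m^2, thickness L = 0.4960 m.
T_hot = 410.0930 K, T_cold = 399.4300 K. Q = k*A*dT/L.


dT = 10.6630 K
Q = 123.9670 * 9.0350 * 10.6630 / 0.4960 = 24078.6415 W

24078.6415 W


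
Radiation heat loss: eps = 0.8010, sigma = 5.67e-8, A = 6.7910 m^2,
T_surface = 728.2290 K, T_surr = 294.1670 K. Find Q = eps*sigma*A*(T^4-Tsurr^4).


T^4 = 2.8124e+11
Tsurr^4 = 7.4882e+09
Q = 0.8010 * 5.67e-8 * 6.7910 * 2.7375e+11 = 84430.8148 W

84430.8148 W


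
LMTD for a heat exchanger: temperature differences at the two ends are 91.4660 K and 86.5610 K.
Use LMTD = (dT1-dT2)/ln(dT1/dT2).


dT1/dT2 = 1.0567
ln(dT1/dT2) = 0.0551
LMTD = 4.9050 / 0.0551 = 88.9910 K

88.9910 K


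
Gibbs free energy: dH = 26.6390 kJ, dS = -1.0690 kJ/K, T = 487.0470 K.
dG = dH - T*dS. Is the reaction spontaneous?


T*dS = 487.0470 * -1.0690 = -520.6532 kJ
dG = 26.6390 + 520.6532 = 547.2922 kJ (non-spontaneous)

dG = 547.2922 kJ, non-spontaneous


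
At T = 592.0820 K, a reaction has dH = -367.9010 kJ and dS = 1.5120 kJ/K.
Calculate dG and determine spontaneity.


T*dS = 592.0820 * 1.5120 = 895.2280 kJ
dG = -367.9010 - 895.2280 = -1263.1290 kJ (spontaneous)

dG = -1263.1290 kJ, spontaneous


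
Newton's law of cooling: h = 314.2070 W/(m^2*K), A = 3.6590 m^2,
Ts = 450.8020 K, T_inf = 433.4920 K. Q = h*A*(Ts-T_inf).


dT = 17.3100 K
Q = 314.2070 * 3.6590 * 17.3100 = 19901.0199 W

19901.0199 W


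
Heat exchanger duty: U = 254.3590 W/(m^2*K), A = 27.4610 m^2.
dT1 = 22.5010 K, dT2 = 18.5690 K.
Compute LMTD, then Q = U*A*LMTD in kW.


LMTD = 20.4721 K
Q = 254.3590 * 27.4610 * 20.4721 = 142996.6807 W = 142.9967 kW

142.9967 kW


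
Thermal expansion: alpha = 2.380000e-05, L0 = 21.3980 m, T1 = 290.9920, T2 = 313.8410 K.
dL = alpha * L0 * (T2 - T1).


dT = 22.8490 K
dL = 2.380000e-05 * 21.3980 * 22.8490 = 0.011636 m
L_final = 21.409636 m

dL = 0.011636 m


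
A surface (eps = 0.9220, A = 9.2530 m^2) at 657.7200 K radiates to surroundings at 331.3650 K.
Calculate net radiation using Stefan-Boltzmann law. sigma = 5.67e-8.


T^4 = 1.8714e+11
Tsurr^4 = 1.2057e+10
Q = 0.9220 * 5.67e-8 * 9.2530 * 1.7508e+11 = 84691.2997 W

84691.2997 W


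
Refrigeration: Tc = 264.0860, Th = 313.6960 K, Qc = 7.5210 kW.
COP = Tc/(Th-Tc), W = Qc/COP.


COP = 264.0860 / 49.6100 = 5.3232
W = 7.5210 / 5.3232 = 1.4129 kW

COP = 5.3232, W = 1.4129 kW


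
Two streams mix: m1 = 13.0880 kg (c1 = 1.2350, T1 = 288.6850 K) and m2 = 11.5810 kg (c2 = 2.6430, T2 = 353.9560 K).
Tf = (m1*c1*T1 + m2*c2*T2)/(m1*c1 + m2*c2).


num = 15500.3036
den = 46.7723
Tf = 331.3995 K

331.3995 K


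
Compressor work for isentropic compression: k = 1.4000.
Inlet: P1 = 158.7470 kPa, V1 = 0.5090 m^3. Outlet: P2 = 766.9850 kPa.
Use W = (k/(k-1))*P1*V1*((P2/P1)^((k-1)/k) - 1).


(k-1)/k = 0.2857
(P2/P1)^exp = 1.5684
W = 3.5000 * 158.7470 * 0.5090 * (1.5684 - 1) = 160.7428 kJ

160.7428 kJ


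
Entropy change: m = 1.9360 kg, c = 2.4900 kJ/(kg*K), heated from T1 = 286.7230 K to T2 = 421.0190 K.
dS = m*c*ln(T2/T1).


T2/T1 = 1.4684
ln(T2/T1) = 0.3842
dS = 1.9360 * 2.4900 * 0.3842 = 1.8519 kJ/K

1.8519 kJ/K


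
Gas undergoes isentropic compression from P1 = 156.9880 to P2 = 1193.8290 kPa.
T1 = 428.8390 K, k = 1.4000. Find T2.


(k-1)/k = 0.2857
(P2/P1)^exp = 1.7854
T2 = 428.8390 * 1.7854 = 765.6498 K

765.6498 K


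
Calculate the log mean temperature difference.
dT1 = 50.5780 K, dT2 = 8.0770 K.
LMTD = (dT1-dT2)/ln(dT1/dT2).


dT1/dT2 = 6.2620
ln(dT1/dT2) = 1.8345
LMTD = 42.5010 / 1.8345 = 23.1677 K

23.1677 K


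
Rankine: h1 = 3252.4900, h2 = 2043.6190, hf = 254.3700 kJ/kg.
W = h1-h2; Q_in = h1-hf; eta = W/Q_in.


W = 1208.8710 kJ/kg
Q_in = 2998.1200 kJ/kg
eta = 0.4032 = 40.3210%

eta = 40.3210%


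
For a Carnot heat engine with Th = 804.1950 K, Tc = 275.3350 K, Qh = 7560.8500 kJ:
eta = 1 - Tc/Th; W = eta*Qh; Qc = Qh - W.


eta = 1 - 275.3350/804.1950 = 0.6576
W = 0.6576 * 7560.8500 = 4972.2159 kJ
Qc = 7560.8500 - 4972.2159 = 2588.6341 kJ

eta = 65.7627%, W = 4972.2159 kJ, Qc = 2588.6341 kJ


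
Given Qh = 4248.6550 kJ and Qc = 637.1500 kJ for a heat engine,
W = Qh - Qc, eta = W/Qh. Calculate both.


W = 4248.6550 - 637.1500 = 3611.5050 kJ
eta = 3611.5050 / 4248.6550 = 0.8500 = 85.0035%

W = 3611.5050 kJ, eta = 85.0035%


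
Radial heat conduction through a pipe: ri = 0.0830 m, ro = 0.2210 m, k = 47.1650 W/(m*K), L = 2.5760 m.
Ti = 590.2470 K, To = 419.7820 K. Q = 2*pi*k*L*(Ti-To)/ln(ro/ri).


dT = 170.4650 K
ln(ro/ri) = 0.9793
Q = 2*pi*47.1650*2.5760*170.4650 / 0.9793 = 132878.6589 W

132878.6589 W


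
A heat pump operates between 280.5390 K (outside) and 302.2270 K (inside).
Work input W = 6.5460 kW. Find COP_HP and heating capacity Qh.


COP = 302.2270 / 21.6880 = 13.9352
Qh = 13.9352 * 6.5460 = 91.2199 kW

COP = 13.9352, Qh = 91.2199 kW


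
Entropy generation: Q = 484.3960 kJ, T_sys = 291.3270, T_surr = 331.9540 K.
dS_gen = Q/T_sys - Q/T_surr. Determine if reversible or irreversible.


dS_sys = 484.3960/291.3270 = 1.6627 kJ/K
dS_surr = -484.3960/331.9540 = -1.4592 kJ/K
dS_gen = 1.6627 - 1.4592 = 0.2035 kJ/K (irreversible)

dS_gen = 0.2035 kJ/K, irreversible


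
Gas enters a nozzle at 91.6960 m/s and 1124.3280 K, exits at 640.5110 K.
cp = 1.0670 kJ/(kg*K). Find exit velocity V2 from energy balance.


dT = 483.8170 K
2*cp*1000*dT = 1032465.4780
V1^2 = 8408.1564
V2 = sqrt(1040873.6344) = 1020.2321 m/s

1020.2321 m/s


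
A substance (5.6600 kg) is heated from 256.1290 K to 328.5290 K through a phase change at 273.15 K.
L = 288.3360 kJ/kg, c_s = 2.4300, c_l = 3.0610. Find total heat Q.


Q1 (sensible, solid) = 5.6600 * 2.4300 * 17.0210 = 234.1034 kJ
Q2 (latent) = 5.6600 * 288.3360 = 1631.9818 kJ
Q3 (sensible, liquid) = 5.6600 * 3.0610 * 55.3790 = 959.4556 kJ
Q_total = 2825.5408 kJ

2825.5408 kJ


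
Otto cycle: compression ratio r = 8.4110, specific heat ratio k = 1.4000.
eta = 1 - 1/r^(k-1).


r^(k-1) = 2.3439
eta = 1 - 1/2.3439 = 0.5734 = 57.3361%

57.3361%


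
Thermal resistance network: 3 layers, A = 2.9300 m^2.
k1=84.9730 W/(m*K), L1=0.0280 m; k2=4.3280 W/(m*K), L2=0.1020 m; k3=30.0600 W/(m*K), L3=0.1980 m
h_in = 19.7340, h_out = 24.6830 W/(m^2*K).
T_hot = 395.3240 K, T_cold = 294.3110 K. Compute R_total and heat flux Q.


R_conv_in = 1/(19.7340*2.9300) = 0.0173
R_1 = 0.0280/(84.9730*2.9300) = 0.0001
R_2 = 0.1020/(4.3280*2.9300) = 0.0080
R_3 = 0.1980/(30.0600*2.9300) = 0.0022
R_conv_out = 1/(24.6830*2.9300) = 0.0138
R_total = 0.0415 K/W
Q = 101.0130 / 0.0415 = 2432.5180 W

R_total = 0.0415 K/W, Q = 2432.5180 W


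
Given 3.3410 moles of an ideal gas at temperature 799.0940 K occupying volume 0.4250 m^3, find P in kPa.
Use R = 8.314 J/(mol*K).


P = nRT/V = 3.3410 * 8.314 * 799.0940 / 0.4250
= 22196.4932 / 0.4250 = 52227.0428 Pa = 52.2270 kPa

52.2270 kPa


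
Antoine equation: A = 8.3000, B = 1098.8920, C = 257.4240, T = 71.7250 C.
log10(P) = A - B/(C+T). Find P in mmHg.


C+T = 329.1490
B/(C+T) = 3.3386
log10(P) = 8.3000 - 3.3386 = 4.9614
P = 10^4.9614 = 91498.6611 mmHg

91498.6611 mmHg


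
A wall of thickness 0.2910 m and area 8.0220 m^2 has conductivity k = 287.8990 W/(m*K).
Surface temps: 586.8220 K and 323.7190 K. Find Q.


dT = 263.1030 K
Q = 287.8990 * 8.0220 * 263.1030 / 0.2910 = 2088120.8274 W

2088120.8274 W


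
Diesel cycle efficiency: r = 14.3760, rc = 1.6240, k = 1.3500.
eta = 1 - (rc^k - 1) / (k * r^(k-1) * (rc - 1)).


r^(k-1) = 2.5420
rc^k = 1.9244
eta = 0.5683 = 56.8322%

56.8322%


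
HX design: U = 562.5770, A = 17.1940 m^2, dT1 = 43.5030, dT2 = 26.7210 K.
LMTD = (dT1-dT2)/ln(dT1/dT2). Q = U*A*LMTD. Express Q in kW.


LMTD = 34.4331 K
Q = 562.5770 * 17.1940 * 34.4331 = 333069.4456 W = 333.0694 kW

333.0694 kW


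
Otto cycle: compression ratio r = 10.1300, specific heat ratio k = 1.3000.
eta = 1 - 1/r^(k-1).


r^(k-1) = 2.0030
eta = 1 - 1/2.0030 = 0.5008 = 50.0751%

50.0751%


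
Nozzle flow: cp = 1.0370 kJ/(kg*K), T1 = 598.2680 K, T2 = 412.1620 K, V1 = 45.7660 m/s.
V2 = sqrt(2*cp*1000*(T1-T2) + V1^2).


dT = 186.1060 K
2*cp*1000*dT = 385983.8440
V1^2 = 2094.5268
V2 = sqrt(388078.3708) = 622.9594 m/s

622.9594 m/s


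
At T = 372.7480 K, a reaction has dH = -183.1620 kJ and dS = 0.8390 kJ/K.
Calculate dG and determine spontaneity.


T*dS = 372.7480 * 0.8390 = 312.7356 kJ
dG = -183.1620 - 312.7356 = -495.8976 kJ (spontaneous)

dG = -495.8976 kJ, spontaneous


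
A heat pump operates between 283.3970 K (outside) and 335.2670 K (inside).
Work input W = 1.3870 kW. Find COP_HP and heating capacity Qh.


COP = 335.2670 / 51.8700 = 6.4636
Qh = 6.4636 * 1.3870 = 8.9650 kW

COP = 6.4636, Qh = 8.9650 kW


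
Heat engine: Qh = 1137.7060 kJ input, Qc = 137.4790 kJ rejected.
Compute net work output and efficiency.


W = 1137.7060 - 137.4790 = 1000.2270 kJ
eta = 1000.2270 / 1137.7060 = 0.8792 = 87.9161%

W = 1000.2270 kJ, eta = 87.9161%


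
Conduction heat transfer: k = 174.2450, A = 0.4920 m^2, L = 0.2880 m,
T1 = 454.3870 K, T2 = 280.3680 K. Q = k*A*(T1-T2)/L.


dT = 174.0190 K
Q = 174.2450 * 0.4920 * 174.0190 / 0.2880 = 51799.9820 W

51799.9820 W


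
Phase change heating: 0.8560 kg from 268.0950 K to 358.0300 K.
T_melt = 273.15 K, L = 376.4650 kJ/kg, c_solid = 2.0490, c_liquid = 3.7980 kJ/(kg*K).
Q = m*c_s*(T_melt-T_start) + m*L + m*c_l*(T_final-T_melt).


Q1 (sensible, solid) = 0.8560 * 2.0490 * 5.0550 = 8.8662 kJ
Q2 (latent) = 0.8560 * 376.4650 = 322.2540 kJ
Q3 (sensible, liquid) = 0.8560 * 3.7980 * 84.8800 = 275.9523 kJ
Q_total = 607.0726 kJ

607.0726 kJ


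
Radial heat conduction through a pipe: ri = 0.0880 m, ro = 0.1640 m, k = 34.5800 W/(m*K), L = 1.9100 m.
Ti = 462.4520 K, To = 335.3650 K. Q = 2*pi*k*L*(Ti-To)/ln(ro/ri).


dT = 127.0870 K
ln(ro/ri) = 0.6225
Q = 2*pi*34.5800*1.9100*127.0870 / 0.6225 = 84718.7106 W

84718.7106 W


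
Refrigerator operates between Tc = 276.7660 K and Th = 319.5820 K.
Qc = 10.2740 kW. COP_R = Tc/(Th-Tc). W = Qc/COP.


COP = 276.7660 / 42.8160 = 6.4641
W = 10.2740 / 6.4641 = 1.5894 kW

COP = 6.4641, W = 1.5894 kW


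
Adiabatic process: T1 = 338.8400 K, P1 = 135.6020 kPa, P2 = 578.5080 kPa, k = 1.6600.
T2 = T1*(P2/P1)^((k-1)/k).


(k-1)/k = 0.3976
(P2/P1)^exp = 1.7803
T2 = 338.8400 * 1.7803 = 603.2451 K

603.2451 K


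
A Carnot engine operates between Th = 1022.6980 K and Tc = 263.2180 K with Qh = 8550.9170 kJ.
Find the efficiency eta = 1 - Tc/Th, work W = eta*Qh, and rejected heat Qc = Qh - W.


eta = 1 - 263.2180/1022.6980 = 0.7426
W = 0.7426 * 8550.9170 = 6350.1155 kJ
Qc = 8550.9170 - 6350.1155 = 2200.8015 kJ

eta = 74.2624%, W = 6350.1155 kJ, Qc = 2200.8015 kJ


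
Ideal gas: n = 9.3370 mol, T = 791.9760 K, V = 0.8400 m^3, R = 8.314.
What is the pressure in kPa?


P = nRT/V = 9.3370 * 8.314 * 791.9760 / 0.8400
= 61479.3688 / 0.8400 = 73189.7247 Pa = 73.1897 kPa

73.1897 kPa


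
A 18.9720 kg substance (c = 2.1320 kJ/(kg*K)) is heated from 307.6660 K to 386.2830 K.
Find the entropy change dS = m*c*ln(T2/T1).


T2/T1 = 1.2555
ln(T2/T1) = 0.2276
dS = 18.9720 * 2.1320 * 0.2276 = 9.2042 kJ/K

9.2042 kJ/K


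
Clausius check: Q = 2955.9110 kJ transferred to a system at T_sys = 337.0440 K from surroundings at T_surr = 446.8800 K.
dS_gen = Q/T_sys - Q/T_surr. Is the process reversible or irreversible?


dS_sys = 2955.9110/337.0440 = 8.7701 kJ/K
dS_surr = -2955.9110/446.8800 = -6.6146 kJ/K
dS_gen = 8.7701 - 6.6146 = 2.1556 kJ/K (irreversible)

dS_gen = 2.1556 kJ/K, irreversible


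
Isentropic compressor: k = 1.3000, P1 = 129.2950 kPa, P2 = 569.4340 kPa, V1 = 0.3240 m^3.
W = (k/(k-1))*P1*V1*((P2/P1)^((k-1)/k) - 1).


(k-1)/k = 0.2308
(P2/P1)^exp = 1.4079
W = 4.3333 * 129.2950 * 0.3240 * (1.4079 - 1) = 74.0530 kJ

74.0530 kJ


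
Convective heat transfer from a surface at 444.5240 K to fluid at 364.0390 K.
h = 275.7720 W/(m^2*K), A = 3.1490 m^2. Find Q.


dT = 80.4850 K
Q = 275.7720 * 3.1490 * 80.4850 = 69893.6592 W

69893.6592 W


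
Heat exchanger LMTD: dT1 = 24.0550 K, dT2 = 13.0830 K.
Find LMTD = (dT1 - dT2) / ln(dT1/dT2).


dT1/dT2 = 1.8386
ln(dT1/dT2) = 0.6090
LMTD = 10.9720 / 0.6090 = 18.0156 K

18.0156 K


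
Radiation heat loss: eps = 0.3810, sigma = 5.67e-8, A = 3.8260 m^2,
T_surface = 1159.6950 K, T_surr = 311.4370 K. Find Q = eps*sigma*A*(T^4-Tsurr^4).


T^4 = 1.8087e+12
Tsurr^4 = 9.4076e+09
Q = 0.3810 * 5.67e-8 * 3.8260 * 1.7993e+12 = 148717.9467 W

148717.9467 W


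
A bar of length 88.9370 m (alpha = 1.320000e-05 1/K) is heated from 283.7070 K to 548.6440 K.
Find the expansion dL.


dT = 264.9370 K
dL = 1.320000e-05 * 88.9370 * 264.9370 = 0.311028 m
L_final = 89.248028 m

dL = 0.311028 m


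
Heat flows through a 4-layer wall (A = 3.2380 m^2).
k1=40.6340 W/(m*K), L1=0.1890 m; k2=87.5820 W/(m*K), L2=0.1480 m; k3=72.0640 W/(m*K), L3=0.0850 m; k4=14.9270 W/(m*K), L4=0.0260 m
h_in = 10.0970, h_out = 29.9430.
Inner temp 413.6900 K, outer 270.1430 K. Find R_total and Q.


R_conv_in = 1/(10.0970*3.2380) = 0.0306
R_1 = 0.1890/(40.6340*3.2380) = 0.0014
R_2 = 0.1480/(87.5820*3.2380) = 0.0005
R_3 = 0.0850/(72.0640*3.2380) = 0.0004
R_4 = 0.0260/(14.9270*3.2380) = 0.0005
R_conv_out = 1/(29.9430*3.2380) = 0.0103
R_total = 0.0438 K/W
Q = 143.5470 / 0.0438 = 3280.2396 W

R_total = 0.0438 K/W, Q = 3280.2396 W


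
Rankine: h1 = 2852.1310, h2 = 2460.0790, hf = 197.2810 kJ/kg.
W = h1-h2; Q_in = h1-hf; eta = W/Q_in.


W = 392.0520 kJ/kg
Q_in = 2654.8500 kJ/kg
eta = 0.1477 = 14.7674%

eta = 14.7674%


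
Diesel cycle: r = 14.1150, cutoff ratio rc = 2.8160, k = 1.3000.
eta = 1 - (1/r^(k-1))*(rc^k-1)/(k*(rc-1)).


r^(k-1) = 2.2126
rc^k = 3.8417
eta = 0.4560 = 45.5982%

45.5982%


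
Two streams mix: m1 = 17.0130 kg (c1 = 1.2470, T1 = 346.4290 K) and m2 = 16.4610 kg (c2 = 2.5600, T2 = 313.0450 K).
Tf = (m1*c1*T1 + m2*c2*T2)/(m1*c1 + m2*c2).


num = 20541.3307
den = 63.3554
Tf = 324.2240 K

324.2240 K


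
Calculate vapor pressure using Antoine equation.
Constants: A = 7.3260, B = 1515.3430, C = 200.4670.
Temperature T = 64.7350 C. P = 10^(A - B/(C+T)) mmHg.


C+T = 265.2020
B/(C+T) = 5.7139
log10(P) = 7.3260 - 5.7139 = 1.6121
P = 10^1.6121 = 40.9336 mmHg

40.9336 mmHg


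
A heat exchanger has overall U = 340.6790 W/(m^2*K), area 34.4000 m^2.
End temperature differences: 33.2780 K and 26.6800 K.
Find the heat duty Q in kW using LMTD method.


LMTD = 29.8576 K
Q = 340.6790 * 34.4000 * 29.8576 = 349911.8369 W = 349.9118 kW

349.9118 kW


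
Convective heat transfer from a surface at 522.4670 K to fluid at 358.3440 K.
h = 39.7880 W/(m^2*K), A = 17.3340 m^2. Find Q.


dT = 164.1230 K
Q = 39.7880 * 17.3340 * 164.1230 = 113193.2028 W

113193.2028 W


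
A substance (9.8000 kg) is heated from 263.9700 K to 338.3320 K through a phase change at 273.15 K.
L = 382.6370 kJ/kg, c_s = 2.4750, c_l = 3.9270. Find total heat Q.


Q1 (sensible, solid) = 9.8000 * 2.4750 * 9.1800 = 222.6609 kJ
Q2 (latent) = 9.8000 * 382.6370 = 3749.8426 kJ
Q3 (sensible, liquid) = 9.8000 * 3.9270 * 65.1820 = 2508.5032 kJ
Q_total = 6481.0067 kJ

6481.0067 kJ


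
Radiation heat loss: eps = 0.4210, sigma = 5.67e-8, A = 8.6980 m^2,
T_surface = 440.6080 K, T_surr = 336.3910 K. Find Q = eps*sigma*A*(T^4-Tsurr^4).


T^4 = 3.7689e+10
Tsurr^4 = 1.2805e+10
Q = 0.4210 * 5.67e-8 * 8.6980 * 2.4884e+10 = 5166.5199 W

5166.5199 W


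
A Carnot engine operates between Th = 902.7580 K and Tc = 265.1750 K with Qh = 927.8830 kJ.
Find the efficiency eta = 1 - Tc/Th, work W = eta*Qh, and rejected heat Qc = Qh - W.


eta = 1 - 265.1750/902.7580 = 0.7063
W = 0.7063 * 927.8830 = 655.3278 kJ
Qc = 927.8830 - 655.3278 = 272.5552 kJ

eta = 70.6261%, W = 655.3278 kJ, Qc = 272.5552 kJ


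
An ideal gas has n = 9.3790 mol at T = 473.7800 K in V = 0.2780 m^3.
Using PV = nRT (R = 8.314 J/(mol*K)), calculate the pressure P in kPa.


P = nRT/V = 9.3790 * 8.314 * 473.7800 / 0.2780
= 36943.9459 / 0.2780 = 132891.8917 Pa = 132.8919 kPa

132.8919 kPa


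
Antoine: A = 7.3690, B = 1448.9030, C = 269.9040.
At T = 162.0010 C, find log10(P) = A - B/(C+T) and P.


C+T = 431.9050
B/(C+T) = 3.3547
log10(P) = 7.3690 - 3.3547 = 4.0143
P = 10^4.0143 = 10335.2301 mmHg

10335.2301 mmHg


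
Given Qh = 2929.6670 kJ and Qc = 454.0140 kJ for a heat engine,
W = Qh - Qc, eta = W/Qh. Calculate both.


W = 2929.6670 - 454.0140 = 2475.6530 kJ
eta = 2475.6530 / 2929.6670 = 0.8450 = 84.5029%

W = 2475.6530 kJ, eta = 84.5029%


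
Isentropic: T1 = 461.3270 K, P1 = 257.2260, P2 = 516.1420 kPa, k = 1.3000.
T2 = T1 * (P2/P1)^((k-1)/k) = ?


(k-1)/k = 0.2308
(P2/P1)^exp = 1.1743
T2 = 461.3270 * 1.1743 = 541.7589 K

541.7589 K


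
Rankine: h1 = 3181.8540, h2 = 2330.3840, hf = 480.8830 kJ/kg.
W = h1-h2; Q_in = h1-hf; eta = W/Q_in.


W = 851.4700 kJ/kg
Q_in = 2700.9710 kJ/kg
eta = 0.3152 = 31.5246%

eta = 31.5246%


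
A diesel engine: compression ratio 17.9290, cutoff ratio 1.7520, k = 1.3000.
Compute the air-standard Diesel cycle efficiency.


r^(k-1) = 2.3772
rc^k = 2.0730
eta = 0.5383 = 53.8298%

53.8298%


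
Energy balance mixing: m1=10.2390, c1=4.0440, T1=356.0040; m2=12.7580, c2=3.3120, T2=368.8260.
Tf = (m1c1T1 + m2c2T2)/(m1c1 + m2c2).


num = 30325.4421
den = 83.6610
Tf = 362.4800 K

362.4800 K


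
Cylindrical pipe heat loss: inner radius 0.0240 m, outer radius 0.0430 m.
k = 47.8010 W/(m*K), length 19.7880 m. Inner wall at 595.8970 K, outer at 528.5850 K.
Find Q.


dT = 67.3120 K
ln(ro/ri) = 0.5831
Q = 2*pi*47.8010*19.7880*67.3120 / 0.5831 = 686015.1920 W

686015.1920 W


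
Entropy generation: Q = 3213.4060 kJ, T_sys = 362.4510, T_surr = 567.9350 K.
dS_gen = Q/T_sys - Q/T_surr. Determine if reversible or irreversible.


dS_sys = 3213.4060/362.4510 = 8.8658 kJ/K
dS_surr = -3213.4060/567.9350 = -5.6581 kJ/K
dS_gen = 8.8658 - 5.6581 = 3.2077 kJ/K (irreversible)

dS_gen = 3.2077 kJ/K, irreversible


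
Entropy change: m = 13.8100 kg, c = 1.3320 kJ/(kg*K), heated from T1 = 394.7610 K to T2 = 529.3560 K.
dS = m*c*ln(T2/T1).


T2/T1 = 1.3410
ln(T2/T1) = 0.2934
dS = 13.8100 * 1.3320 * 0.2934 = 5.3967 kJ/K

5.3967 kJ/K


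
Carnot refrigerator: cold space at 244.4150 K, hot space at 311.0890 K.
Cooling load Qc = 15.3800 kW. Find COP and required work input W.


COP = 244.4150 / 66.6740 = 3.6658
W = 15.3800 / 3.6658 = 4.1955 kW

COP = 3.6658, W = 4.1955 kW


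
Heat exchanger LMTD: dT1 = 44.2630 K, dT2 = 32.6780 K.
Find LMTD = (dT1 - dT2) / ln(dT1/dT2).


dT1/dT2 = 1.3545
ln(dT1/dT2) = 0.3034
LMTD = 11.5850 / 0.3034 = 38.1780 K

38.1780 K


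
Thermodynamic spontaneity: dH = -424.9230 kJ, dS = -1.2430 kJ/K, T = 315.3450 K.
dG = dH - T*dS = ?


T*dS = 315.3450 * -1.2430 = -391.9738 kJ
dG = -424.9230 + 391.9738 = -32.9492 kJ (spontaneous)

dG = -32.9492 kJ, spontaneous


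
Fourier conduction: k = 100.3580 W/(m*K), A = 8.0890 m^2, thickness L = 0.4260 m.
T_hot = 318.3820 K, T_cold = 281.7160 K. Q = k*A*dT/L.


dT = 36.6660 K
Q = 100.3580 * 8.0890 * 36.6660 / 0.4260 = 69871.6129 W

69871.6129 W


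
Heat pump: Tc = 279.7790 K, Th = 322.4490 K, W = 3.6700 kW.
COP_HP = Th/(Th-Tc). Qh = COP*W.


COP = 322.4490 / 42.6700 = 7.5568
Qh = 7.5568 * 3.6700 = 27.7335 kW

COP = 7.5568, Qh = 27.7335 kW


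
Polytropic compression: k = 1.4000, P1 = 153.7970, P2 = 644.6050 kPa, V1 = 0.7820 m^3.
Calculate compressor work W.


(k-1)/k = 0.2857
(P2/P1)^exp = 1.5060
W = 3.5000 * 153.7970 * 0.7820 * (1.5060 - 1) = 212.9795 kJ

212.9795 kJ


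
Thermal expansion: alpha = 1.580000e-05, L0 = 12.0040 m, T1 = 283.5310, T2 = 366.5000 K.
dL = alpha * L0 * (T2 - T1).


dT = 82.9690 K
dL = 1.580000e-05 * 12.0040 * 82.9690 = 0.015736 m
L_final = 12.019736 m

dL = 0.015736 m


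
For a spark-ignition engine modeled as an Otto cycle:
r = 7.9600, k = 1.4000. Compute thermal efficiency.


r^(k-1) = 2.2928
eta = 1 - 1/2.2928 = 0.5639 = 56.3851%

56.3851%


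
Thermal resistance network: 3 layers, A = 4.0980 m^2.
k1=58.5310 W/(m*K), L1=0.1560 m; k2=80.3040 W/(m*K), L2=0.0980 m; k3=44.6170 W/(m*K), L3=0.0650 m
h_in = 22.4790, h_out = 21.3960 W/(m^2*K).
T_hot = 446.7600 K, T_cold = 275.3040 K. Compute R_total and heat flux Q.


R_conv_in = 1/(22.4790*4.0980) = 0.0109
R_1 = 0.1560/(58.5310*4.0980) = 0.0007
R_2 = 0.0980/(80.3040*4.0980) = 0.0003
R_3 = 0.0650/(44.6170*4.0980) = 0.0004
R_conv_out = 1/(21.3960*4.0980) = 0.0114
R_total = 0.0236 K/W
Q = 171.4560 / 0.0236 = 7276.1191 W

R_total = 0.0236 K/W, Q = 7276.1191 W


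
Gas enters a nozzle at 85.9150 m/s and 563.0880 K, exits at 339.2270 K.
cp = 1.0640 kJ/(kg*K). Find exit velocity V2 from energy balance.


dT = 223.8610 K
2*cp*1000*dT = 476376.2080
V1^2 = 7381.3872
V2 = sqrt(483757.5952) = 695.5268 m/s

695.5268 m/s


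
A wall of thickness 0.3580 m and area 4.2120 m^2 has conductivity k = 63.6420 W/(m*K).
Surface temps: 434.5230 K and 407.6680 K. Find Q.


dT = 26.8550 K
Q = 63.6420 * 4.2120 * 26.8550 / 0.3580 = 20108.2517 W

20108.2517 W


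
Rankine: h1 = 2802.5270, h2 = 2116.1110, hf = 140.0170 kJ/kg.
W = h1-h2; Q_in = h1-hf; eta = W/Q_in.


W = 686.4160 kJ/kg
Q_in = 2662.5100 kJ/kg
eta = 0.2578 = 25.7808%

eta = 25.7808%


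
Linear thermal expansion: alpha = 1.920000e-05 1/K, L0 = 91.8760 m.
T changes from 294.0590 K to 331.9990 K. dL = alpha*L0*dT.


dT = 37.9400 K
dL = 1.920000e-05 * 91.8760 * 37.9400 = 0.066927 m
L_final = 91.942927 m

dL = 0.066927 m


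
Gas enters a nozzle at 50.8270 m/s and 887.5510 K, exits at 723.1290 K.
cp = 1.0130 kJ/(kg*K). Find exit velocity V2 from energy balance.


dT = 164.4220 K
2*cp*1000*dT = 333118.9720
V1^2 = 2583.3839
V2 = sqrt(335702.3559) = 579.3983 m/s

579.3983 m/s


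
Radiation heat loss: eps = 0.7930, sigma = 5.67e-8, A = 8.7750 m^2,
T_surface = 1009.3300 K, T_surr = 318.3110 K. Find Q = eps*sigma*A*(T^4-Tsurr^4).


T^4 = 1.0378e+12
Tsurr^4 = 1.0266e+10
Q = 0.7930 * 5.67e-8 * 8.7750 * 1.0276e+12 = 405432.6973 W

405432.6973 W


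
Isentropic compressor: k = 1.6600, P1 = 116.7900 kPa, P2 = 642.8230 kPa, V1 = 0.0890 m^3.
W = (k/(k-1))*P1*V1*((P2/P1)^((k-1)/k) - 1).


(k-1)/k = 0.3976
(P2/P1)^exp = 1.9701
W = 2.5152 * 116.7900 * 0.0890 * (1.9701 - 1) = 25.3617 kJ

25.3617 kJ


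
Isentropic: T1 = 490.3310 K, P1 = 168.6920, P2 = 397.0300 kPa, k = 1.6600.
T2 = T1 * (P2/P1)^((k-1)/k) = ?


(k-1)/k = 0.3976
(P2/P1)^exp = 1.4054
T2 = 490.3310 * 1.4054 = 689.1046 K

689.1046 K


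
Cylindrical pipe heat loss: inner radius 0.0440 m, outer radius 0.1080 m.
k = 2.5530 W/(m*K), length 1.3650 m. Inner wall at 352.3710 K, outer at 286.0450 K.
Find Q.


dT = 66.3260 K
ln(ro/ri) = 0.8979
Q = 2*pi*2.5530*1.3650*66.3260 / 0.8979 = 1617.3315 W

1617.3315 W


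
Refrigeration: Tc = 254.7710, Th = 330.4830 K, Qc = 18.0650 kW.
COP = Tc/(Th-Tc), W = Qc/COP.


COP = 254.7710 / 75.7120 = 3.3650
W = 18.0650 / 3.3650 = 5.3685 kW

COP = 3.3650, W = 5.3685 kW


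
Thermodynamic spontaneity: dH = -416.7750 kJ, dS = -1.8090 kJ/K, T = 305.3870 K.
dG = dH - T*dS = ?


T*dS = 305.3870 * -1.8090 = -552.4451 kJ
dG = -416.7750 + 552.4451 = 135.6701 kJ (non-spontaneous)

dG = 135.6701 kJ, non-spontaneous


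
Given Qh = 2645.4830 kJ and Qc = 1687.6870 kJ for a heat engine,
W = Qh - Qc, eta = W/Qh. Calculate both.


W = 2645.4830 - 1687.6870 = 957.7960 kJ
eta = 957.7960 / 2645.4830 = 0.3620 = 36.2050%

W = 957.7960 kJ, eta = 36.2050%


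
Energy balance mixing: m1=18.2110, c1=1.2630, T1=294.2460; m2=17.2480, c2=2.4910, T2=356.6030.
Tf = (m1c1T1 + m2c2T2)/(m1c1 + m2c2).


num = 22089.1682
den = 65.9653
Tf = 334.8606 K

334.8606 K


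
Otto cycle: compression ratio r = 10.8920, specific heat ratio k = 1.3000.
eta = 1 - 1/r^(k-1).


r^(k-1) = 2.0471
eta = 1 - 1/2.0471 = 0.5115 = 51.1496%

51.1496%


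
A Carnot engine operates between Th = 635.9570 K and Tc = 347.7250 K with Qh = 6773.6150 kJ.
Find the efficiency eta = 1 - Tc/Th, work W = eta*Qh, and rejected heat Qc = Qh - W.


eta = 1 - 347.7250/635.9570 = 0.4532
W = 0.4532 * 6773.6150 = 3069.9758 kJ
Qc = 6773.6150 - 3069.9758 = 3703.6392 kJ

eta = 45.3226%, W = 3069.9758 kJ, Qc = 3703.6392 kJ


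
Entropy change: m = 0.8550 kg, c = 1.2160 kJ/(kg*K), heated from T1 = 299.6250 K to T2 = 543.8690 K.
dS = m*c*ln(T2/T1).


T2/T1 = 1.8152
ln(T2/T1) = 0.5962
dS = 0.8550 * 1.2160 * 0.5962 = 0.6198 kJ/K

0.6198 kJ/K


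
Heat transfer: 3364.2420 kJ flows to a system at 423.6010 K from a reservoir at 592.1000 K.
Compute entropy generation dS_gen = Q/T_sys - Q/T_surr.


dS_sys = 3364.2420/423.6010 = 7.9420 kJ/K
dS_surr = -3364.2420/592.1000 = -5.6819 kJ/K
dS_gen = 7.9420 - 5.6819 = 2.2601 kJ/K (irreversible)

dS_gen = 2.2601 kJ/K, irreversible


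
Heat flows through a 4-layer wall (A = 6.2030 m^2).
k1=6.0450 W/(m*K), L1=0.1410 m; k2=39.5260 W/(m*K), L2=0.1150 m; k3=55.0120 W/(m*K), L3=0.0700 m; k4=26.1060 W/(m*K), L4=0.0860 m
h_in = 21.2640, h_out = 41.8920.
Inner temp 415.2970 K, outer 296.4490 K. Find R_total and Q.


R_conv_in = 1/(21.2640*6.2030) = 0.0076
R_1 = 0.1410/(6.0450*6.2030) = 0.0038
R_2 = 0.1150/(39.5260*6.2030) = 0.0005
R_3 = 0.0700/(55.0120*6.2030) = 0.0002
R_4 = 0.0860/(26.1060*6.2030) = 0.0005
R_conv_out = 1/(41.8920*6.2030) = 0.0038
R_total = 0.0164 K/W
Q = 118.8480 / 0.0164 = 7248.9102 W

R_total = 0.0164 K/W, Q = 7248.9102 W


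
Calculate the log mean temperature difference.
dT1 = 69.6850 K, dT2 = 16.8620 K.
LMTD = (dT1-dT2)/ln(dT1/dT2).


dT1/dT2 = 4.1327
ln(dT1/dT2) = 1.4189
LMTD = 52.8230 / 1.4189 = 37.2275 K

37.2275 K


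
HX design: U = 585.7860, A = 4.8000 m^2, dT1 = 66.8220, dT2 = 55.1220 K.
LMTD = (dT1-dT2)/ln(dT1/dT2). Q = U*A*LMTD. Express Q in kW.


LMTD = 60.7844 K
Q = 585.7860 * 4.8000 * 60.7844 = 170912.0475 W = 170.9120 kW

170.9120 kW


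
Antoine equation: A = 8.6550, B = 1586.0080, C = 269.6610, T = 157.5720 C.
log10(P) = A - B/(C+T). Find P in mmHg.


C+T = 427.2330
B/(C+T) = 3.7123
log10(P) = 8.6550 - 3.7123 = 4.9427
P = 10^4.9427 = 87643.8042 mmHg

87643.8042 mmHg


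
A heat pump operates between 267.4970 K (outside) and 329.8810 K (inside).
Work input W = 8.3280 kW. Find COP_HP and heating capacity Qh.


COP = 329.8810 / 62.3840 = 5.2879
Qh = 5.2879 * 8.3280 = 44.0377 kW

COP = 5.2879, Qh = 44.0377 kW


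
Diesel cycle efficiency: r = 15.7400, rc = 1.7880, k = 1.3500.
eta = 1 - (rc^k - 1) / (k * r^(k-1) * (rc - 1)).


r^(k-1) = 2.6239
rc^k = 2.1913
eta = 0.5732 = 57.3225%

57.3225%


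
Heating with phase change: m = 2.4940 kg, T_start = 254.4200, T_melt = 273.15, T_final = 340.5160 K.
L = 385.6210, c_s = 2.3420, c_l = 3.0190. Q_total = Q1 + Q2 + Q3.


Q1 (sensible, solid) = 2.4940 * 2.3420 * 18.7300 = 109.4010 kJ
Q2 (latent) = 2.4940 * 385.6210 = 961.7388 kJ
Q3 (sensible, liquid) = 2.4940 * 3.0190 * 67.3660 = 507.2246 kJ
Q_total = 1578.3643 kJ

1578.3643 kJ
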